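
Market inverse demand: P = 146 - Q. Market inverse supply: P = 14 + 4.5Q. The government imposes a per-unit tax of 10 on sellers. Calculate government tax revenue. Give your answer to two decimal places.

221.82

Without the tax, 146 - Q = 14 + 4.5Q so Q* = 24 and P* = 122.
With the tax, sellers need 10 more per unit: 146 - Q = 14 + 4.5Q + 10, so Q_t = 22.1818. Buyers pay P_b = 123.8182; sellers receive P_s = P_b - 10 = 113.8182.
Revenue is the tax times quantity traded: 10 x 22.1818 = 221.8182.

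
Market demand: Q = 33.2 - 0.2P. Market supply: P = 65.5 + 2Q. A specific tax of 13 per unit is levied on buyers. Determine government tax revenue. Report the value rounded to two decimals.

162.50

Rewriting demand in inverse form: P = 166 - 5Q.
Without the tax, 166 - 5Q = 65.5 + 2Q so Q* = 14.3571 and P* = 94.2143.
A tax on buyers shifts demand down by 13: (166 - 13) - 5Q = 65.5 + 2Q, so Q_t = 12.5. Buyers pay P_b = 103.5; sellers receive P_s = P_b - 13 = 90.5.
Revenue is the tax times quantity traded: 13 x 12.5 = 162.5.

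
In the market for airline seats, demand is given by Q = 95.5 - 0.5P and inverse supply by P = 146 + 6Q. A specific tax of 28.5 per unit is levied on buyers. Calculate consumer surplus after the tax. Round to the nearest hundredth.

Rewriting demand in inverse form: P = 191 - 2Q.
Pre-tax equilibrium: 191 - 2Q = 146 + 6Q gives Q* = 5.625, P* = 179.75.
A tax on buyers shifts demand down by 28.5: (191 - 28.5) - 2Q = 146 + 6Q, so Q_t = 2.0625. Buyers pay P_b = 186.875; sellers receive P_s = P_b - 28.5 = 158.375.
CS = (1/2)(Q_t)(191 - P_b) = (1/2)(2.0625)(4.125) = 4.2539.

4.25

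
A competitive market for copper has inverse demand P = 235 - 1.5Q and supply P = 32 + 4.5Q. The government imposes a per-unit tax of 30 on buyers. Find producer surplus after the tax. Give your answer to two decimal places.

1870.56

Pre-tax equilibrium: 235 - 1.5Q = 32 + 4.5Q gives Q* = 33.8333, P* = 184.25.
A tax on buyers shifts demand down by 30: (235 - 30) - 1.5Q = 32 + 4.5Q, so Q_t = 28.8333. Buyers pay P_b = 191.75; sellers receive P_s = P_b - 30 = 161.75.
PS = (1/2)(Q_t)(P_s - 32) = (1/2)(28.8333)(129.75) = 1870.5625.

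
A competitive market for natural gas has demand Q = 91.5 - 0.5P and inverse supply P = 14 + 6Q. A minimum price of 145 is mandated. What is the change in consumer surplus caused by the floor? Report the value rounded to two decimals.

Rewriting demand in inverse form: P = 183 - 2Q.
Without the control, 183 - 2Q = 14 + 6Q so Q* = 21.125 and P* = 140.75.
At the floor price 145, quantity demanded is (183 - 145)/2 = 19; demand is the short side, so Q = 19 trades at P = 145.
CS goes from (1/2)(21.125)(42.25) = 446.2656 to 361 (computed as (183 - 145)(19) - (1/2)(2)(19)^2), a change of -85.2656.

-85.27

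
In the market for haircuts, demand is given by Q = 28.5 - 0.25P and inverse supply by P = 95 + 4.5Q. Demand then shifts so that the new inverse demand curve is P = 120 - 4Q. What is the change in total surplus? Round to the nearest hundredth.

15.53

Rewriting demand in inverse form: P = 114 - 4Q.
Initial equilibrium: Q_0 = 2.2353, P_0 = 105.0588; CS_0 = (1/2)(2.2353)(8.9412) = 9.9931, PS_0 = (1/2)(2.2353)(10.0588) = 11.2422.
New equilibrium: 120 - 4Q = 95 + 4.5Q gives Q_1 = 2.9412, P_1 = 108.2353; CS_1 = 17.301, PS_1 = 19.4637.
Change in total surplus = (17.301 + 19.4637) - (9.9931 + 11.2422) = 15.5294.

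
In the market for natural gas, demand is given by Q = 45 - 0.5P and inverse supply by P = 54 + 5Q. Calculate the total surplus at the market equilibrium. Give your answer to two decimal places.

Rewriting demand in inverse form: P = 90 - 2Q.
Equilibrium: 90 - 2Q = 54 + 5Q, so Q* = 5.1429 and P* = 79.7143.
CS = (1/2)(5.1429)(10.2857) = 26.449 and PS = (1/2)(5.1429)(25.7143) = 66.1224, so total surplus = 92.5714.

92.57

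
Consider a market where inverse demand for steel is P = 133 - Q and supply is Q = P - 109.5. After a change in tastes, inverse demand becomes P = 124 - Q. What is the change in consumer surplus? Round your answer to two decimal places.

Rewriting supply in inverse form: P = 109.5 + Q.
Initial equilibrium: Q_0 = 11.75, P_0 = 121.25; CS_0 = (1/2)(11.75)(11.75) = 69.0312, PS_0 = (1/2)(11.75)(11.75) = 69.0312.
New equilibrium: 124 - Q = 109.5 + Q gives Q_1 = 7.25, P_1 = 116.75; CS_1 = 26.2812, PS_1 = 26.2812.
Change in consumer surplus = 26.2812 - 69.0312 = -42.75.

-42.75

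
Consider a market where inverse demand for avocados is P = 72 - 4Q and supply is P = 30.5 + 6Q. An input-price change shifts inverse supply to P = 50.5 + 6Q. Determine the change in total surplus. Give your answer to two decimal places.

-63.00

Initial equilibrium: Q_0 = 4.15, P_0 = 55.4; CS_0 = (1/2)(4.15)(16.6) = 34.445, PS_0 = (1/2)(4.15)(24.9) = 51.6675.
New equilibrium: 72 - 4Q = 50.5 + 6Q gives Q_1 = 2.15, P_1 = 63.4; CS_1 = 9.245, PS_1 = 13.8675.
Change in total surplus = (9.245 + 13.8675) - (34.445 + 51.6675) = -63.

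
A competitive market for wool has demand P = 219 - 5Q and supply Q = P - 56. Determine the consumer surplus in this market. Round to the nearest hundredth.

Rewriting supply in inverse form: P = 56 + Q.
Set 219 - 5Q = 56 + Q, which gives 163 = 6Q, so Q* = 27.1667 and P* = 219 - 5(27.1667) = 83.1667.
CS is the area between the demand curve and P* from 0 to Q*: (1/2)(27.1667)(135.8333) = 1845.0694.

1845.07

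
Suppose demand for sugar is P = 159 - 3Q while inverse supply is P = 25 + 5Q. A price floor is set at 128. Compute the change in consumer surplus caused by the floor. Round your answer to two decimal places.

Free-market equilibrium: 159 - 3Q = 25 + 5Q gives Q* = 16.75, P* = 108.75.
At the floor price 128, quantity demanded is (159 - 128)/3 = 10.3333; demand is the short side, so Q = 10.3333 trades at P = 128.
CS goes from (1/2)(16.75)(50.25) = 420.8438 to 160.1667 (computed as (159 - 128)(10.3333) - (1/2)(3)(10.3333)^2), a change of -260.6771.

-260.68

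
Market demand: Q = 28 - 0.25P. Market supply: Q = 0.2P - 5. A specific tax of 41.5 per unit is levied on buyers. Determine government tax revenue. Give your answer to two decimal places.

209.81

Rewriting demand in inverse form: P = 112 - 4Q.
Rewriting supply in inverse form: P = 25 + 5Q.
Pre-tax equilibrium: 112 - 4Q = 25 + 5Q gives Q* = 9.6667, P* = 73.3333.
A tax on buyers shifts demand down by 41.5: (112 - 41.5) - 4Q = 25 + 5Q, so Q_t = 5.0556. Buyers pay P_b = 91.7778; sellers receive P_s = P_b - 41.5 = 50.2778.
Tax revenue = t x Q_t = 41.5 x 5.0556 = 209.8056.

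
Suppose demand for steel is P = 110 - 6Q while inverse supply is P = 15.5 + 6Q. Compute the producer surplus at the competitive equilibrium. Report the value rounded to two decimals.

186.05

Setting demand equal to supply, 94.5 = 12Q, so Q* = 7.875 and P* = 62.75.
Producer surplus is the triangle above supply below P*: (1/2)(7.875)(62.75 - 15.5) = (1/2)(7.875)(47.25) = 186.0469.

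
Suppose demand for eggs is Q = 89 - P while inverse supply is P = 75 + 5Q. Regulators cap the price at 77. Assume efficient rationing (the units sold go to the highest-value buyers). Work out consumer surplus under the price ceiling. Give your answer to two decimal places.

Rewriting demand in inverse form: P = 89 - Q.
Free-market equilibrium: 89 - Q = 75 + 5Q gives Q* = 2.3333, P* = 86.6667.
At P = 77, sellers supply (77 - 75)/5 = 0.4 while buyers want more, so the quantity traded is 0.4 at price 77.
The demand price at Q = 0.4 is 88.6. CS is the trapezoid between demand and 77 over [0, 0.4]: (1/2)[(89 - 77) + (88.6 - 77)](0.4) = 4.72.

4.72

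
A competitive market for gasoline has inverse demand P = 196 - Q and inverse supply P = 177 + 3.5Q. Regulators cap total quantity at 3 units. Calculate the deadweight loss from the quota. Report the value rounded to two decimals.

Unrestricted equilibrium: Q* = (196 - 177)/(1 + 3.5) = 4.2222.
At Q = 3 the demand price is 196 - (3) = 193 and the supply price is 177 + 3.5(3) = 187.5.
DWL = (1/2)(gap between curves at 3) x (Q* - 3) = (1/2)(5.5)(1.2222) = 3.3611.

3.36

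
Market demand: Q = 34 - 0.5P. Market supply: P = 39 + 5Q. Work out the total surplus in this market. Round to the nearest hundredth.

60.07

Rewriting demand in inverse form: P = 68 - 2Q.
Equilibrium: 68 - 2Q = 39 + 5Q, so Q* = 4.1429 and P* = 59.7143.
Total surplus is the full triangle between the curves from 0 to Q*: (1/2)(4.1429)(68 - 39) = 60.0714.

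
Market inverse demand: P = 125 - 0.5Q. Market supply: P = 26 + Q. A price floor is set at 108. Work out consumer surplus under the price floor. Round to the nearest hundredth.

Free-market equilibrium: 125 - 0.5Q = 26 + Q gives Q* = 66, P* = 92.
At P = 108, buyers demand (125 - 108)/0.5 = 34 while sellers would supply more, so the quantity traded is 34 at price 108.
CS is the triangle under demand above 108: (1/2)(34)(125 - 108) = 289.

289.00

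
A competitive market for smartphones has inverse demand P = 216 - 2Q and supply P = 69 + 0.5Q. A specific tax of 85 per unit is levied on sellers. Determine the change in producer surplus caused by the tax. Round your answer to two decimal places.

Pre-tax equilibrium: 216 - 2Q = 69 + 0.5Q gives Q* = 58.8, P* = 98.4.
With the tax, sellers need 85 more per unit: 216 - 2Q = 69 + 0.5Q + 85, so Q_t = 24.8. Buyers pay P_b = 166.4; sellers receive P_s = P_b - 85 = 81.4.
Producers lose the trapezoid between P_s and P* out to Q_t plus the triangle from Q_t to Q*: change in PS = 153.76 - 864.36 = -710.6.

-710.60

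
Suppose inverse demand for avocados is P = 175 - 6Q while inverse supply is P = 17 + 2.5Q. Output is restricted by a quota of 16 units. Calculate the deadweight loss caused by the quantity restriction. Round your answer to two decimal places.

28.47

Unrestricted equilibrium: Q* = (175 - 17)/(6 + 2.5) = 18.5882.
At Q = 16 the demand price is 175 - 6(16) = 79 and the supply price is 17 + 2.5(16) = 57.
DWL = (1/2)(gap between curves at 16) x (Q* - 16) = (1/2)(22)(2.5882) = 28.4706.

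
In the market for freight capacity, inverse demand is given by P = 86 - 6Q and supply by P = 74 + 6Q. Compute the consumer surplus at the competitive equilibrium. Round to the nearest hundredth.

Set 86 - 6Q = 74 + 6Q, which gives 12 = 12Q, so Q* = 1 and P* = 86 - 6(1) = 80.
Consumer surplus is the triangle under demand above P*: (1/2)(1)(86 - 80) = (1/2)(1)(6) = 3.

3.00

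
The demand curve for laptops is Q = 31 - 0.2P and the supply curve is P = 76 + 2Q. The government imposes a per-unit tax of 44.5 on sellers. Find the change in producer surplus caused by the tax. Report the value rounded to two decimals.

-103.08

Rewriting demand in inverse form: P = 155 - 5Q.
Without the tax, 155 - 5Q = 76 + 2Q so Q* = 11.2857 and P* = 98.5714.
With the tax, sellers need 44.5 more per unit: 155 - 5Q = 76 + 2Q + 44.5, so Q_t = 4.9286. Buyers pay P_b = 130.3571; sellers receive P_s = P_b - 44.5 = 85.8571.
PS falls from (1/2)(11.2857)(22.5714) = 127.3673 to (1/2)(4.9286)(9.8571) = 24.2908, a change of -103.0765.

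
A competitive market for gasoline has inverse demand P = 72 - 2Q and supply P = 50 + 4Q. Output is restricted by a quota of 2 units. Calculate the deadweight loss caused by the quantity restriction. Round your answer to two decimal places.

Unrestricted equilibrium: Q* = (72 - 50)/(2 + 4) = 3.6667.
At Q = 2 the demand price is 72 - 2(2) = 68 and the supply price is 50 + 4(2) = 58.
DWL = (1/2)(gap between curves at 2) x (Q* - 2) = (1/2)(10)(1.6667) = 8.3333.

8.33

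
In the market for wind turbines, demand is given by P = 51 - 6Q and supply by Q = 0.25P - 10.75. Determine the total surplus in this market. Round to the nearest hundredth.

Rewriting supply in inverse form: P = 43 + 4Q.
Setting demand equal to supply, 8 = 10Q, so Q* = 0.8 and P* = 46.2.
CS = (1/2)(0.8)(4.8) = 1.92 and PS = (1/2)(0.8)(3.2) = 1.28, so total surplus = 3.2.

3.20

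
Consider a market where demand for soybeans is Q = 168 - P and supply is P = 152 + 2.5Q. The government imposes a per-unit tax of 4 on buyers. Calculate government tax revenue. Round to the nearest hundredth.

Rewriting demand in inverse form: P = 168 - Q.
Pre-tax equilibrium: 168 - Q = 152 + 2.5Q gives Q* = 4.5714, P* = 163.4286.
A tax on buyers shifts demand down by 4: (168 - 4) - Q = 152 + 2.5Q, so Q_t = 3.4286. Buyers pay P_b = 164.5714; sellers receive P_s = P_b - 4 = 160.5714.
Revenue is the tax times quantity traded: 4 x 3.4286 = 13.7143.

13.71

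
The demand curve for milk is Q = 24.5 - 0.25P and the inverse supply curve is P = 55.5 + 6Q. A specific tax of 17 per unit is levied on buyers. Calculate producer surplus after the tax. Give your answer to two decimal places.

19.51

Rewriting demand in inverse form: P = 98 - 4Q.
Without the tax, 98 - 4Q = 55.5 + 6Q so Q* = 4.25 and P* = 81.
With the tax, buyers' net willingness to pay falls by 17: (98 - 17) - 4Q = 55.5 + 6Q, so Q_t = 2.55. Buyers pay P_b = 87.8; sellers receive P_s = P_b - 17 = 70.8.
PS = (1/2)(Q_t)(P_s - 55.5) = (1/2)(2.55)(15.3) = 19.5075.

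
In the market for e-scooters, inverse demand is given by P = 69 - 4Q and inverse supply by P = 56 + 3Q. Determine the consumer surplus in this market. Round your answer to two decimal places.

Set 69 - 4Q = 56 + 3Q, which gives 13 = 7Q, so Q* = 1.8571 and P* = 69 - 4(1.8571) = 61.5714.
CS is the area between the demand curve and P* from 0 to Q*: (1/2)(1.8571)(7.4286) = 6.898.

6.90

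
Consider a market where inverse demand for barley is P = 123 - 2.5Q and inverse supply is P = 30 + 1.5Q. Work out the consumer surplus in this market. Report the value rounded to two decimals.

Equilibrium: 123 - 2.5Q = 30 + 1.5Q, so Q* = 23.25 and P* = 64.875.
CS is the area between the demand curve and P* from 0 to Q*: (1/2)(23.25)(58.125) = 675.7031.

675.70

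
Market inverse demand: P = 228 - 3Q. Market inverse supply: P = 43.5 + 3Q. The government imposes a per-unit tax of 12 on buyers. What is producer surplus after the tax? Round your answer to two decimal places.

1239.84

Without the tax, 228 - 3Q = 43.5 + 3Q so Q* = 30.75 and P* = 135.75.
With the tax, buyers' net willingness to pay falls by 12: (228 - 12) - 3Q = 43.5 + 3Q, so Q_t = 28.75. Buyers pay P_b = 141.75; sellers receive P_s = P_b - 12 = 129.75.
PS = (1/2)(Q_t)(P_s - 43.5) = (1/2)(28.75)(86.25) = 1239.8438.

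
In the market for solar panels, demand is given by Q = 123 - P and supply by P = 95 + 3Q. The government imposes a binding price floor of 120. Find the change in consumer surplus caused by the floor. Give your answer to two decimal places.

Rewriting demand in inverse form: P = 123 - Q.
Without the control, 123 - Q = 95 + 3Q so Q* = 7 and P* = 116.
At the floor price 120, quantity demanded is (123 - 120)/1 = 3; demand is the short side, so Q = 3 trades at P = 120.
CS goes from (1/2)(7)(7) = 24.5 to 4.5 (computed as (123 - 120)(3) - (1/2)(1)(3)^2), a change of -20.

-20.00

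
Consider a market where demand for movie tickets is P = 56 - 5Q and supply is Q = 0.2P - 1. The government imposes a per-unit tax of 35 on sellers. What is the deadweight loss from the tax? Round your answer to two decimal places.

61.25

Rewriting supply in inverse form: P = 5 + 5Q.
Without the tax, 56 - 5Q = 5 + 5Q so Q* = 5.1 and P* = 30.5.
With the tax, sellers need 35 more per unit: 56 - 5Q = 5 + 5Q + 35, so Q_t = 1.6. Buyers pay P_b = 48; sellers receive P_s = P_b - 35 = 13.
The welfare triangle lost has base Q* - Q_t = 3.5 and height t = 35, so DWL = (1/2)(3.5)(35) = 61.25.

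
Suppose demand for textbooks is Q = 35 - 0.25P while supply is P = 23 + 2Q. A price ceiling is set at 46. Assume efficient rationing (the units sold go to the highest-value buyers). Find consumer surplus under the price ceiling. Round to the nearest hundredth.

Rewriting demand in inverse form: P = 140 - 4Q.
Free-market equilibrium: 140 - 4Q = 23 + 2Q gives Q* = 19.5, P* = 62.
At P = 46, sellers supply (46 - 23)/2 = 11.5 while buyers want more, so the quantity traded is 11.5 at price 46.
The demand price at Q = 11.5 is 94. CS is the trapezoid between demand and 46 over [0, 11.5]: (1/2)[(140 - 46) + (94 - 46)](11.5) = 816.5.

816.50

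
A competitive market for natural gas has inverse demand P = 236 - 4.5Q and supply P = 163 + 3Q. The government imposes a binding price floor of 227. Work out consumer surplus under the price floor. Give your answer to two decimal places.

Free-market equilibrium: 236 - 4.5Q = 163 + 3Q gives Q* = 9.7333, P* = 192.2.
At the floor price 227, quantity demanded is (236 - 227)/4.5 = 2; demand is the short side, so Q = 2 trades at P = 227.
CS is the triangle under demand above 227: (1/2)(2)(236 - 227) = 9.

9.00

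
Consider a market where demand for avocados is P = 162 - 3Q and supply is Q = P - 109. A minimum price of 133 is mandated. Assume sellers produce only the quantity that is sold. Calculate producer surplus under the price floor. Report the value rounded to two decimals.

185.28

Rewriting supply in inverse form: P = 109 + Q.
Without the control, 162 - 3Q = 109 + Q so Q* = 13.25 and P* = 122.25.
At P = 133, buyers demand (162 - 133)/3 = 9.6667 while sellers would supply more, so the quantity traded is 9.6667 at price 133.
The supply price at Q = 9.6667 is 118.6667. PS is the trapezoid between 133 and supply over [0, 9.6667]: (1/2)[(133 - 109) + (133 - 118.6667)](9.6667) = 185.2778.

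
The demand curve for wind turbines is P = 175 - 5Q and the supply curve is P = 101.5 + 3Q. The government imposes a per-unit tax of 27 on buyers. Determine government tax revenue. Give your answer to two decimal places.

156.94

Without the tax, 175 - 5Q = 101.5 + 3Q so Q* = 9.1875 and P* = 129.0625.
With the tax, buyers' net willingness to pay falls by 27: (175 - 27) - 5Q = 101.5 + 3Q, so Q_t = 5.8125. Buyers pay P_b = 145.9375; sellers receive P_s = P_b - 27 = 118.9375.
Tax revenue = t x Q_t = 27 x 5.8125 = 156.9375.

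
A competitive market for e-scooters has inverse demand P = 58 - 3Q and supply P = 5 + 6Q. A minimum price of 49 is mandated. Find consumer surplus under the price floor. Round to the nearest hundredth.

Free-market equilibrium: 58 - 3Q = 5 + 6Q gives Q* = 5.8889, P* = 40.3333.
At the floor price 49, quantity demanded is (58 - 49)/3 = 3; demand is the short side, so Q = 3 trades at P = 49.
CS is the triangle under demand above 49: (1/2)(3)(58 - 49) = 13.5.

13.50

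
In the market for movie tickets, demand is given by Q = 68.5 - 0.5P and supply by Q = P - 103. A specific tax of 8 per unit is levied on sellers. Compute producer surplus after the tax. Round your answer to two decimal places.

37.56

Rewriting demand in inverse form: P = 137 - 2Q.
Rewriting supply in inverse form: P = 103 + Q.
Pre-tax equilibrium: 137 - 2Q = 103 + Q gives Q* = 11.3333, P* = 114.3333.
With the tax, sellers need 8 more per unit: 137 - 2Q = 103 + Q + 8, so Q_t = 8.6667. Buyers pay P_b = 119.6667; sellers receive P_s = P_b - 8 = 111.6667.
PS = (1/2)(Q_t)(P_s - 103) = (1/2)(8.6667)(8.6667) = 37.5556.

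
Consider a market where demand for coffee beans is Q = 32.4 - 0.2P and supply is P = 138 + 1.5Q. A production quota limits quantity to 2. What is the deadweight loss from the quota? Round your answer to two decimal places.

9.31

Rewriting demand in inverse form: P = 162 - 5Q.
Unrestricted equilibrium: Q* = (162 - 138)/(5 + 1.5) = 3.6923.
At Q = 2 the demand price is 162 - 5(2) = 152 and the supply price is 138 + 1.5(2) = 141.
DWL = (1/2)(gap between curves at 2) x (Q* - 2) = (1/2)(11)(1.6923) = 9.3077.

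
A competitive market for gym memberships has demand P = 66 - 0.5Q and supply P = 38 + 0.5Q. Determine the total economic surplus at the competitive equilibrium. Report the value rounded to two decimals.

Equilibrium: 66 - 0.5Q = 38 + 0.5Q, so Q* = 28 and P* = 52.
Total surplus is the full triangle between the curves from 0 to Q*: (1/2)(28)(66 - 38) = 392.

392.00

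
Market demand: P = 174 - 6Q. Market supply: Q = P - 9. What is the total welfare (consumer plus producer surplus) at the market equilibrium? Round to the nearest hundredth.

1944.64

Rewriting supply in inverse form: P = 9 + Q.
Equilibrium: 174 - 6Q = 9 + Q, so Q* = 23.5714 and P* = 32.5714.
Total surplus is the full triangle between the curves from 0 to Q*: (1/2)(23.5714)(174 - 9) = 1944.6429.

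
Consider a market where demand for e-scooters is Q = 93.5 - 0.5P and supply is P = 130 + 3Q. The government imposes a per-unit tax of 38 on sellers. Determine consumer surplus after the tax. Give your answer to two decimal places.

14.44

Rewriting demand in inverse form: P = 187 - 2Q.
Without the tax, 187 - 2Q = 130 + 3Q so Q* = 11.4 and P* = 164.2.
With the tax, sellers need 38 more per unit: 187 - 2Q = 130 + 3Q + 38, so Q_t = 3.8. Buyers pay P_b = 179.4; sellers receive P_s = P_b - 38 = 141.4.
Consumer surplus is the triangle under demand above P_b: (1/2)(3.8)(187 - 179.4) = 14.44.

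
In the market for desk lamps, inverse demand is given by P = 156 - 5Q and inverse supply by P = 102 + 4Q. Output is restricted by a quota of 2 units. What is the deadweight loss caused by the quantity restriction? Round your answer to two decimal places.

72.00

Without the quota, 156 - 5Q = 102 + 4Q gives Q* = 6.
At Q = 2 the demand price is 156 - 5(2) = 146 and the supply price is 102 + 4(2) = 110.
DWL = (1/2)(gap between curves at 2) x (Q* - 2) = (1/2)(36)(4) = 72.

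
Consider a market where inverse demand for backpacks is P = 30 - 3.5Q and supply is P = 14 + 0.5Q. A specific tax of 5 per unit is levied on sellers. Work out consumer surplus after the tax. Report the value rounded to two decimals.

13.23

Pre-tax equilibrium: 30 - 3.5Q = 14 + 0.5Q gives Q* = 4, P* = 16.
A tax on sellers shifts supply up by 5: 30 - 3.5Q = 14 + 0.5Q + 5, so Q_t = 2.75. Buyers pay P_b = 20.375; sellers receive P_s = P_b - 5 = 15.375.
CS = (1/2)(Q_t)(30 - P_b) = (1/2)(2.75)(9.625) = 13.2344.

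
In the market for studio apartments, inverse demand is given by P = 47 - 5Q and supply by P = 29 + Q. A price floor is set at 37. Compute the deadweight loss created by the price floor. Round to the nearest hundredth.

Free-market equilibrium: 47 - 5Q = 29 + Q gives Q* = 3, P* = 32.
At P = 37, buyers demand (47 - 37)/5 = 2 while sellers would supply more, so the quantity traded is 2 at price 37.
The lost-trades triangle has base Q* - 2 = 1 and height equal to the gap between the curves at Q = 2, which is 37 - 31 = 6. DWL = (1/2)(1)(6) = 3.

3.00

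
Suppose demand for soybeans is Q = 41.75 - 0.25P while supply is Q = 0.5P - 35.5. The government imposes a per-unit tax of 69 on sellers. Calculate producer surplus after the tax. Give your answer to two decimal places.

Rewriting demand in inverse form: P = 167 - 4Q.
Rewriting supply in inverse form: P = 71 + 2Q.
Pre-tax equilibrium: 167 - 4Q = 71 + 2Q gives Q* = 16, P* = 103.
A tax on sellers shifts supply up by 69: 167 - 4Q = 71 + 2Q + 69, so Q_t = 4.5. Buyers pay P_b = 149; sellers receive P_s = P_b - 69 = 80.
PS = (1/2)(Q_t)(P_s - 71) = (1/2)(4.5)(9) = 20.25.

20.25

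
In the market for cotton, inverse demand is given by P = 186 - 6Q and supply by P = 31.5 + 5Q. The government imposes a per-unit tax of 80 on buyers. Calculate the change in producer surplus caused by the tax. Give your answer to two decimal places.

Without the tax, 186 - 6Q = 31.5 + 5Q so Q* = 14.0455 and P* = 101.7273.
With the tax, buyers' net willingness to pay falls by 80: (186 - 80) - 6Q = 31.5 + 5Q, so Q_t = 6.7727. Buyers pay P_b = 145.3636; sellers receive P_s = P_b - 80 = 65.3636.
PS falls from (1/2)(14.0455)(70.2273) = 493.187 to (1/2)(6.7727)(33.8636) = 114.6746, a change of -378.5124.

-378.51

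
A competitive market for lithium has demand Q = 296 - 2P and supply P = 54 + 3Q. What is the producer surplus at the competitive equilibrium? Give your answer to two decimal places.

1081.96

Rewriting demand in inverse form: P = 148 - 0.5Q.
Setting demand equal to supply, 94 = 3.5Q, so Q* = 26.8571 and P* = 134.5714.
The supply curve's price intercept is 54, so PS = (1/2)(Q*)(P* - 54) = (1/2)(26.8571)(80.5714) = 1081.9592.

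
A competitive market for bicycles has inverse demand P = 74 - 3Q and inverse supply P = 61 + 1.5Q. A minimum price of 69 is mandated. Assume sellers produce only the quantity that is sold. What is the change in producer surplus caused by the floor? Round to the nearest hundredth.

4.99

Free-market equilibrium: 74 - 3Q = 61 + 1.5Q gives Q* = 2.8889, P* = 65.3333.
At P = 69, buyers demand (74 - 69)/3 = 1.6667 while sellers would supply more, so the quantity traded is 1.6667 at price 69.
PS goes from (1/2)(2.8889)(4.3333) = 6.2593 to 11.25 (computed as (69 - 61)(1.6667) - (1/2)(1.5)(1.6667)^2), a change of 4.9907.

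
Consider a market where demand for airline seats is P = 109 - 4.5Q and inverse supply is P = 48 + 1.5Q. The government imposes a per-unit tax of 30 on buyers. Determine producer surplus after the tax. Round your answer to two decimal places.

20.02

Pre-tax equilibrium: 109 - 4.5Q = 48 + 1.5Q gives Q* = 10.1667, P* = 63.25.
A tax on buyers shifts demand down by 30: (109 - 30) - 4.5Q = 48 + 1.5Q, so Q_t = 5.1667. Buyers pay P_b = 85.75; sellers receive P_s = P_b - 30 = 55.75.
Producer surplus is the triangle above supply below P_s: (1/2)(5.1667)(55.75 - 48) = 20.0208.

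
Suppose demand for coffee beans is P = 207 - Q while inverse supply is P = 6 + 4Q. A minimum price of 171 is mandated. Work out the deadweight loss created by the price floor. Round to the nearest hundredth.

Without the control, 207 - Q = 6 + 4Q so Q* = 40.2 and P* = 166.8.
At the floor price 171, quantity demanded is (207 - 171)/1 = 36; demand is the short side, so Q = 36 trades at P = 171.
The lost-trades triangle has base Q* - 36 = 4.2 and height equal to the gap between the curves at Q = 36, which is 171 - 150 = 21. DWL = (1/2)(4.2)(21) = 44.1.

44.10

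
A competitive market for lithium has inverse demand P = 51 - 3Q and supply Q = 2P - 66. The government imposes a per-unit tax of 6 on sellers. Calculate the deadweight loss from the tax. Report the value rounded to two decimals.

Rewriting supply in inverse form: P = 33 + 0.5Q.
Without the tax, 51 - 3Q = 33 + 0.5Q so Q* = 5.1429 and P* = 35.5714.
With the tax, sellers need 6 more per unit: 51 - 3Q = 33 + 0.5Q + 6, so Q_t = 3.4286. Buyers pay P_b = 40.7143; sellers receive P_s = P_b - 6 = 34.7143.
Deadweight loss is the triangle between the curves from Q_t to Q*: (1/2)(5.1429 - 3.4286)(6) = 5.1429.

5.14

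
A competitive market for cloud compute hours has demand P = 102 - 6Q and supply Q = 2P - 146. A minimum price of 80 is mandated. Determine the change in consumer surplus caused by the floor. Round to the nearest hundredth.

Rewriting supply in inverse form: P = 73 + 0.5Q.
Free-market equilibrium: 102 - 6Q = 73 + 0.5Q gives Q* = 4.4615, P* = 75.2308.
At the floor price 80, quantity demanded is (102 - 80)/6 = 3.6667; demand is the short side, so Q = 3.6667 trades at P = 80.
CS goes from (1/2)(4.4615)(26.7692) = 59.716 to 40.3333 (computed as (102 - 80)(3.6667) - (1/2)(6)(3.6667)^2), a change of -19.3826.

-19.38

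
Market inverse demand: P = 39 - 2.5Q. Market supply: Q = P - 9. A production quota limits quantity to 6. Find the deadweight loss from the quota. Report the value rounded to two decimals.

11.57

Rewriting supply in inverse form: P = 9 + Q.
Without the quota, 39 - 2.5Q = 9 + Q gives Q* = 8.5714.
At Q = 6 the demand price is 39 - 2.5(6) = 24 and the supply price is 9 + (6) = 15.
DWL = (1/2)(gap between curves at 6) x (Q* - 6) = (1/2)(9)(2.5714) = 11.5714.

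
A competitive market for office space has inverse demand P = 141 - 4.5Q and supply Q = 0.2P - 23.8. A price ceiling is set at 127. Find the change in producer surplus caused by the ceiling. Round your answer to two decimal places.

-7.01

Rewriting supply in inverse form: P = 119 + 5Q.
Free-market equilibrium: 141 - 4.5Q = 119 + 5Q gives Q* = 2.3158, P* = 130.5789.
At P = 127, sellers supply (127 - 119)/5 = 1.6 while buyers want more, so the quantity traded is 1.6 at price 127.
PS goes from (1/2)(2.3158)(11.5789) = 13.4072 to 6.4 (computed as (127 - 119)(1.6) - (1/2)(5)(1.6)^2), a change of -7.0072.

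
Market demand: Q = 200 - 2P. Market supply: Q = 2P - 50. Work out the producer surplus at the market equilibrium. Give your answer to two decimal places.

Rewriting demand in inverse form: P = 100 - 0.5Q.
Rewriting supply in inverse form: P = 25 + 0.5Q.
Setting demand equal to supply, 75 = 1Q, so Q* = 75 and P* = 62.5.
Producer surplus is the triangle above supply below P*: (1/2)(75)(62.5 - 25) = (1/2)(75)(37.5) = 1406.25.

1406.25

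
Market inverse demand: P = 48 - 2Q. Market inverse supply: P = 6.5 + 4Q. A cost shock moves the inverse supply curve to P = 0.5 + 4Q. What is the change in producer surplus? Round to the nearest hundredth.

Initial equilibrium: Q_0 = 6.9167, P_0 = 34.1667; CS_0 = (1/2)(6.9167)(13.8333) = 47.8403, PS_0 = (1/2)(6.9167)(27.6667) = 95.6806.
New equilibrium: 48 - 2Q = 0.5 + 4Q gives Q_1 = 7.9167, P_1 = 32.1667; CS_1 = 62.6736, PS_1 = 125.3472.
Change in producer surplus = 125.3472 - 95.6806 = 29.6667.

29.67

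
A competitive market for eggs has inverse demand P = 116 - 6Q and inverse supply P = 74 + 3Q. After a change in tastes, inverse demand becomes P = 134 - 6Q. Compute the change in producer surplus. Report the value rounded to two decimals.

34.00

Initial equilibrium: Q_0 = 4.6667, P_0 = 88; CS_0 = (1/2)(4.6667)(28) = 65.3333, PS_0 = (1/2)(4.6667)(14) = 32.6667.
New equilibrium: 134 - 6Q = 74 + 3Q gives Q_1 = 6.6667, P_1 = 94; CS_1 = 133.3333, PS_1 = 66.6667.
Change in producer surplus = 66.6667 - 32.6667 = 34.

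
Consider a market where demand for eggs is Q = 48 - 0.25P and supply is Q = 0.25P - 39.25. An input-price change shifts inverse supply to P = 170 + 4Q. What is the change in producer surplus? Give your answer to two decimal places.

Rewriting demand in inverse form: P = 192 - 4Q.
Rewriting supply in inverse form: P = 157 + 4Q.
Initial equilibrium: Q_0 = 4.375, P_0 = 174.5; CS_0 = (1/2)(4.375)(17.5) = 38.2812, PS_0 = (1/2)(4.375)(17.5) = 38.2812.
New equilibrium: 192 - 4Q = 170 + 4Q gives Q_1 = 2.75, P_1 = 181; CS_1 = 15.125, PS_1 = 15.125.
Change in producer surplus = 15.125 - 38.2812 = -23.1562.

-23.16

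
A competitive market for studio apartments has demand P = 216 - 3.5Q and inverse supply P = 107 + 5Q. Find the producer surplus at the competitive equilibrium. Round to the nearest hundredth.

Set 216 - 3.5Q = 107 + 5Q, which gives 109 = 8.5Q, so Q* = 12.8235 and P* = 216 - 3.5(12.8235) = 171.1176.
PS is the area between P* and the supply curve from 0 to Q*: (1/2)(12.8235)(64.1176) = 411.1073.

411.11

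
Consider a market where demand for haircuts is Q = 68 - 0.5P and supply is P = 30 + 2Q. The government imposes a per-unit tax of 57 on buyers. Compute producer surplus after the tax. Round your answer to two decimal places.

Rewriting demand in inverse form: P = 136 - 2Q.
Pre-tax equilibrium: 136 - 2Q = 30 + 2Q gives Q* = 26.5, P* = 83.
With the tax, buyers' net willingness to pay falls by 57: (136 - 57) - 2Q = 30 + 2Q, so Q_t = 12.25. Buyers pay P_b = 111.5; sellers receive P_s = P_b - 57 = 54.5.
PS = (1/2)(Q_t)(P_s - 30) = (1/2)(12.25)(24.5) = 150.0625.

150.06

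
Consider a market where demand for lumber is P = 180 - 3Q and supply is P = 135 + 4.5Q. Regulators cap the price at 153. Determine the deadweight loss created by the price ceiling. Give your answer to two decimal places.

Without the control, 180 - 3Q = 135 + 4.5Q so Q* = 6 and P* = 162.
At P = 153, sellers supply (153 - 135)/4.5 = 4 while buyers want more, so the quantity traded is 4 at price 153.
At Q = 4 the demand price is 168 and the supply price is 153. Deadweight loss is the triangle between the curves from 4 to 6: (1/2)(168 - 153)(6 - 4) = 15.

15.00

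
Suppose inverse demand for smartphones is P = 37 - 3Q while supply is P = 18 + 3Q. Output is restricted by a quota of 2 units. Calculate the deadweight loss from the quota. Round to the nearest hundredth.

4.08

Without the quota, 37 - 3Q = 18 + 3Q gives Q* = 3.1667.
At Q = 2 the demand price is 37 - 3(2) = 31 and the supply price is 18 + 3(2) = 24.
DWL = (1/2)(gap between curves at 2) x (Q* - 2) = (1/2)(7)(1.1667) = 4.0833.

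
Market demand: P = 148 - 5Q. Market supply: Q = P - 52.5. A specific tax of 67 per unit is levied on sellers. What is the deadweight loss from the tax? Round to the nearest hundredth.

Rewriting supply in inverse form: P = 52.5 + Q.
Pre-tax equilibrium: 148 - 5Q = 52.5 + Q gives Q* = 15.9167, P* = 68.4167.
With the tax, sellers need 67 more per unit: 148 - 5Q = 52.5 + Q + 67, so Q_t = 4.75. Buyers pay P_b = 124.25; sellers receive P_s = P_b - 67 = 57.25.
Deadweight loss is the triangle between the curves from Q_t to Q*: (1/2)(15.9167 - 4.75)(67) = 374.0833.

374.08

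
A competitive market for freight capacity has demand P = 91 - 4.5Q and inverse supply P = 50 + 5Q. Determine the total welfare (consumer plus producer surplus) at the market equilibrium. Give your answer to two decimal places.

Set 91 - 4.5Q = 50 + 5Q, which gives 41 = 9.5Q, so Q* = 4.3158 and P* = 91 - 4.5(4.3158) = 71.5789.
CS = (1/2)(4.3158)(19.4211) = 41.9086 and PS = (1/2)(4.3158)(21.5789) = 46.5651, so total surplus = 88.4737.

88.47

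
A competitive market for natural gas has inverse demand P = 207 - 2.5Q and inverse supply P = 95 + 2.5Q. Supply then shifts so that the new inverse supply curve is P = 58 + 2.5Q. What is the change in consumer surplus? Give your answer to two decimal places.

482.85

Initial equilibrium: Q_0 = 22.4, P_0 = 151; CS_0 = (1/2)(22.4)(56) = 627.2, PS_0 = (1/2)(22.4)(56) = 627.2.
New equilibrium: 207 - 2.5Q = 58 + 2.5Q gives Q_1 = 29.8, P_1 = 132.5; CS_1 = 1110.05, PS_1 = 1110.05.
Change in consumer surplus = 1110.05 - 627.2 = 482.85.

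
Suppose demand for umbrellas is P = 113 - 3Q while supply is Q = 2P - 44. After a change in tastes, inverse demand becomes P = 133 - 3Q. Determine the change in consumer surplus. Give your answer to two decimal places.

494.69

Rewriting supply in inverse form: P = 22 + 0.5Q.
Initial equilibrium: Q_0 = 26, P_0 = 35; CS_0 = (1/2)(26)(78) = 1014, PS_0 = (1/2)(26)(13) = 169.
New equilibrium: 133 - 3Q = 22 + 0.5Q gives Q_1 = 31.7143, P_1 = 37.8571; CS_1 = 1508.6939, PS_1 = 251.449.
Change in consumer surplus = 1508.6939 - 1014 = 494.6939.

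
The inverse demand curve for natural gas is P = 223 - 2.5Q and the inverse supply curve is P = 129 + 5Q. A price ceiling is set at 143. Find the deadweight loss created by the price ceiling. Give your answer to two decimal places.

355.27

Without the control, 223 - 2.5Q = 129 + 5Q so Q* = 12.5333 and P* = 191.6667.
At the ceiling price 143, quantity supplied is (143 - 129)/5 = 2.8; supply is the short side, so Q = 2.8 trades at P = 143.
At Q = 2.8 the demand price is 216 and the supply price is 143. Deadweight loss is the triangle between the curves from 2.8 to 12.5333: (1/2)(216 - 143)(12.5333 - 2.8) = 355.2667.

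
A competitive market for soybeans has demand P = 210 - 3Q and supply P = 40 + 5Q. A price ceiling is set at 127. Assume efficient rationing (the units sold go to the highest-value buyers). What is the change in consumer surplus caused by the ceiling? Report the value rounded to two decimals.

Without the control, 210 - 3Q = 40 + 5Q so Q* = 21.25 and P* = 146.25.
At the ceiling price 127, quantity supplied is (127 - 40)/5 = 17.4; supply is the short side, so Q = 17.4 trades at P = 127.
CS goes from (1/2)(21.25)(63.75) = 677.3438 to 990.06 (computed as (210 - 127)(17.4) - (1/2)(3)(17.4)^2), a change of 312.7163.

312.72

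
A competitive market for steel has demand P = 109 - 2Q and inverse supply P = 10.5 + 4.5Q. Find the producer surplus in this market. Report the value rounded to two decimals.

Set 109 - 2Q = 10.5 + 4.5Q, which gives 98.5 = 6.5Q, so Q* = 15.1538 and P* = 109 - 2(15.1538) = 78.6923.
The supply curve's price intercept is 10.5, so PS = (1/2)(Q*)(P* - 10.5) = (1/2)(15.1538)(68.1923) = 516.6879.

516.69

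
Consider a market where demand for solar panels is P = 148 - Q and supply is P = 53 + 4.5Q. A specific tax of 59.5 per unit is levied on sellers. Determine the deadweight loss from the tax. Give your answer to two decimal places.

321.84

Pre-tax equilibrium: 148 - Q = 53 + 4.5Q gives Q* = 17.2727, P* = 130.7273.
A tax on sellers shifts supply up by 59.5: 148 - Q = 53 + 4.5Q + 59.5, so Q_t = 6.4545. Buyers pay P_b = 141.5455; sellers receive P_s = P_b - 59.5 = 82.0455.
The welfare triangle lost has base Q* - Q_t = 10.8182 and height t = 59.5, so DWL = (1/2)(10.8182)(59.5) = 321.8409.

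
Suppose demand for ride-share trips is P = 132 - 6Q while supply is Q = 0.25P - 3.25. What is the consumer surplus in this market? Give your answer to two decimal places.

Rewriting supply in inverse form: P = 13 + 4Q.
Equilibrium: 132 - 6Q = 13 + 4Q, so Q* = 11.9 and P* = 60.6.
CS is the area between the demand curve and P* from 0 to Q*: (1/2)(11.9)(71.4) = 424.83.

424.83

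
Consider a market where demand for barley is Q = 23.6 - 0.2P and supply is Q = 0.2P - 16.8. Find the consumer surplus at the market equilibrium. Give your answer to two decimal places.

Rewriting demand in inverse form: P = 118 - 5Q.
Rewriting supply in inverse form: P = 84 + 5Q.
Set 118 - 5Q = 84 + 5Q, which gives 34 = 10Q, so Q* = 3.4 and P* = 118 - 5(3.4) = 101.
The demand choke price is 118, so CS = (1/2)(Q*)(118 - P*) = (1/2)(3.4)(17) = 28.9.

28.90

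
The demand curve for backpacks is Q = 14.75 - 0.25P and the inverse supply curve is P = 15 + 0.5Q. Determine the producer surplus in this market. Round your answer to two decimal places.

23.90

Rewriting demand in inverse form: P = 59 - 4Q.
Setting demand equal to supply, 44 = 4.5Q, so Q* = 9.7778 and P* = 19.8889.
Producer surplus is the triangle above supply below P*: (1/2)(9.7778)(19.8889 - 15) = (1/2)(9.7778)(4.8889) = 23.9012.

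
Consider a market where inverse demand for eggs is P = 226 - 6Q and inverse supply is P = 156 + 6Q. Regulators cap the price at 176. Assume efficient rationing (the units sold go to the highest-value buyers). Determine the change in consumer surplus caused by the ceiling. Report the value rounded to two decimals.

31.25

Free-market equilibrium: 226 - 6Q = 156 + 6Q gives Q* = 5.8333, P* = 191.
At the ceiling price 176, quantity supplied is (176 - 156)/6 = 3.3333; supply is the short side, so Q = 3.3333 trades at P = 176.
CS goes from (1/2)(5.8333)(35) = 102.0833 to 133.3333 (computed as (226 - 176)(3.3333) - (1/2)(6)(3.3333)^2), a change of 31.25.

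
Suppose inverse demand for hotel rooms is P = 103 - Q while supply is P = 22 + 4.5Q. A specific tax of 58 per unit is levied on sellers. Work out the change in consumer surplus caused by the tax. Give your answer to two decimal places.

-99.70

Pre-tax equilibrium: 103 - Q = 22 + 4.5Q gives Q* = 14.7273, P* = 88.2727.
A tax on sellers shifts supply up by 58: 103 - Q = 22 + 4.5Q + 58, so Q_t = 4.1818. Buyers pay P_b = 98.8182; sellers receive P_s = P_b - 58 = 40.8182.
CS falls from (1/2)(14.7273)(14.7273) = 108.4463 to (1/2)(4.1818)(4.1818) = 8.7438, a change of -99.7025.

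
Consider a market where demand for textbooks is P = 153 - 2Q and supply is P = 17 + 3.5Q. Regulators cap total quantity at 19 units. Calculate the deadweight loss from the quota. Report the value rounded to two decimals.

Without the quota, 153 - 2Q = 17 + 3.5Q gives Q* = 24.7273.
At Q = 19 the demand price is 153 - 2(19) = 115 and the supply price is 17 + 3.5(19) = 83.5.
Deadweight loss is the triangle between the curves from 19 to 24.7273: (1/2)(115 - 83.5)(24.7273 - 19) = 90.2045.

90.20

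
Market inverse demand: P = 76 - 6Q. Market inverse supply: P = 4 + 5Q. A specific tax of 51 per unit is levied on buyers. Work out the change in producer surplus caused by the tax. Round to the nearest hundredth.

Pre-tax equilibrium: 76 - 6Q = 4 + 5Q gives Q* = 6.5455, P* = 36.7273.
With the tax, buyers' net willingness to pay falls by 51: (76 - 51) - 6Q = 4 + 5Q, so Q_t = 1.9091. Buyers pay P_b = 64.5455; sellers receive P_s = P_b - 51 = 13.5455.
Producers lose the trapezoid between P_s and P* out to Q_t plus the triangle from Q_t to Q*: change in PS = 9.1116 - 107.1074 = -97.9959.

-98.00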